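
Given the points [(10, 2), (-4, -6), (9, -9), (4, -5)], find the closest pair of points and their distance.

Computing all pairwise distances among 4 points:

d((10, 2), (-4, -6)) = 16.1245
d((10, 2), (9, -9)) = 11.0454
d((10, 2), (4, -5)) = 9.2195
d((-4, -6), (9, -9)) = 13.3417
d((-4, -6), (4, -5)) = 8.0623
d((9, -9), (4, -5)) = 6.4031 <-- minimum

Closest pair: (9, -9) and (4, -5) with distance 6.4031

The closest pair is (9, -9) and (4, -5) with Euclidean distance 6.4031. For 4 points, brute-force pairwise comparison is shown above. For large n, the divide-and-conquer algorithm (sort by x, recurse on halves, check the dividing strip) achieves O(n log n).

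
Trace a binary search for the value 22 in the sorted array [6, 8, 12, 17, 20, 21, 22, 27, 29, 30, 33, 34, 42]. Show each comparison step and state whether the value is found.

Binary search for 22 in [6, 8, 12, 17, 20, 21, 22, 27, 29, 30, 33, 34, 42]:

lo=0, hi=12, mid=6, arr[mid]=22 -> Found target at index 6!

Binary search finds 22 at index 6 after 1 comparisons. The search repeatedly halves the search space by comparing with the middle element.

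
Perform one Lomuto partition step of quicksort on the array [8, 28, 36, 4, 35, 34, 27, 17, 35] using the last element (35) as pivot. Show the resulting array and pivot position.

Lomuto partition with pivot = 35:

Initial array: [8, 28, 36, 4, 35, 34, 27, 17, 35]

arr[0]=8 <= 35: swap with position 0, array becomes [8, 28, 36, 4, 35, 34, 27, 17, 35]
arr[1]=28 <= 35: swap with position 1, array becomes [8, 28, 36, 4, 35, 34, 27, 17, 35]
arr[2]=36 > 35: no swap
arr[3]=4 <= 35: swap with position 2, array becomes [8, 28, 4, 36, 35, 34, 27, 17, 35]
arr[4]=35 <= 35: swap with position 3, array becomes [8, 28, 4, 35, 36, 34, 27, 17, 35]
arr[5]=34 <= 35: swap with position 4, array becomes [8, 28, 4, 35, 34, 36, 27, 17, 35]
arr[6]=27 <= 35: swap with position 5, array becomes [8, 28, 4, 35, 34, 27, 36, 17, 35]
arr[7]=17 <= 35: swap with position 6, array becomes [8, 28, 4, 35, 34, 27, 17, 36, 35]

Place pivot at position 7: [8, 28, 4, 35, 34, 27, 17, 35, 36]
Pivot position: 7

After partitioning with pivot 35, the array becomes [8, 28, 4, 35, 34, 27, 17, 35, 36]. The pivot is placed at index 7. All elements to the left of the pivot are <= 35, and all elements to the right are > 35.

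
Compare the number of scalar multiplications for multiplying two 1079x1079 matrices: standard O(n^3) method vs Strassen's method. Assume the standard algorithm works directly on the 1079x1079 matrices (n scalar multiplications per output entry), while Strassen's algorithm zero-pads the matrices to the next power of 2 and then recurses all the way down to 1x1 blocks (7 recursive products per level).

Matrix multiplication for 1079x1079 matrices:

Strassen's algorithm requires power-of-2 dimensions. Pad 1079x1079 to 2048x2048 (next power of 2).

Standard algorithm: 1079^3 = 1256216039 multiplications
Strassen's algorithm: 7^(log2(2048)) = 7^11 = 1977326743 multiplications
Difference: 1256216039 - 1977326743 = -721110704 (Strassen uses MORE here due to padding overhead — for small or just-over-power-of-2 n, padding can outweigh the per-level savings)

Standard: 1256216039 multiplications (1079^3). Strassen: 1977326743 multiplications (7^11, after padding to 2048x2048). Strassen reduces 8 recursive multiplications to 7 at each level.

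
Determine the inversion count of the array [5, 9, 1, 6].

Finding inversions in [5, 9, 1, 6]:

(0, 2): arr[0]=5 > arr[2]=1
(1, 2): arr[1]=9 > arr[2]=1
(1, 3): arr[1]=9 > arr[3]=6

Total inversions: 3

The array has 3 inversion(s): (0,2), (1,2), (1,3). Each pair (i,j) satisfies i < j and arr[i] > arr[j].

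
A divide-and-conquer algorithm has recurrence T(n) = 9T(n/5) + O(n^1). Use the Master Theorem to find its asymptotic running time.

Master Theorem for T(n) = 9T(n/5) + O(n^1):

a = 9, b = 5, c = 1
log_b(a) = log_5(9) = 1.3652

Case 1: c = 1 < log_5(9) = 1.3652
T(n) = O(n^(log_5 9))

For T(n) = 9T(n/5) + O(n^1): log_5(9) = 1.3652. This is Case 1 of the Master Theorem (c < log_b(a), work dominated by leaves), giving O(n^(log_5 9)).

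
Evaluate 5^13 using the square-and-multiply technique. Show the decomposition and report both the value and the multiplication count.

Computing 5^13 by squaring (build up from 5^1; each line after the first costs one multiplication):

5^1 = 5
5^2 = (5^1)^2 = 5^2 = 25
5^3 = 5 * 5^2 = 5 * 25 = 125
5^6 = (5^3)^2 = 125^2 = 15625
5^12 = (5^6)^2 = 15625^2 = 244140625
5^13 = 5 * 5^12 = 5 * 244140625 = 1220703125

Result: 1220703125
Multiplications needed: 5 (5 lines after 5^1)

5^13 = 1220703125. Using exponentiation by squaring, this requires 5 multiplications. The key idea: if the exponent is even, square the half-power; if odd, multiply by the base once.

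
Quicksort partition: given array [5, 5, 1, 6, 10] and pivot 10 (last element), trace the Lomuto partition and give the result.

Lomuto partition with pivot = 10:

Initial array: [5, 5, 1, 6, 10]

arr[0]=5 <= 10: swap with position 0, array becomes [5, 5, 1, 6, 10]
arr[1]=5 <= 10: swap with position 1, array becomes [5, 5, 1, 6, 10]
arr[2]=1 <= 10: swap with position 2, array becomes [5, 5, 1, 6, 10]
arr[3]=6 <= 10: swap with position 3, array becomes [5, 5, 1, 6, 10]

Place pivot at position 4: [5, 5, 1, 6, 10]
Pivot position: 4

After partitioning with pivot 10, the array becomes [5, 5, 1, 6, 10]. The pivot is placed at index 4. All elements to the left of the pivot are <= 10, and all elements to the right are > 10.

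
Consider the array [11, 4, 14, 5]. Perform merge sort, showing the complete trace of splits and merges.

Merge sort trace:

Split: [11, 4, 14, 5] -> [11, 4] and [14, 5]
  Split: [11, 4] -> [11] and [4]
  Merge: [11] + [4] -> [4, 11]
  Split: [14, 5] -> [14] and [5]
  Merge: [14] + [5] -> [5, 14]
Merge: [4, 11] + [5, 14] -> [4, 5, 11, 14]

Final sorted array: [4, 5, 11, 14]

The merge sort proceeds by recursively splitting the array and merging sorted halves.
After all merges, the sorted array is [4, 5, 11, 14].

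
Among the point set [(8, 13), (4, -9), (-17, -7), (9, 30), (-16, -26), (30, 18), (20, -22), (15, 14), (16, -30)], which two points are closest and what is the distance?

Computing all pairwise distances among 9 points:

d((8, 13), (4, -9)) = 22.3607
d((8, 13), (-17, -7)) = 32.0156
d((8, 13), (9, 30)) = 17.0294
d((8, 13), (-16, -26)) = 45.793
d((8, 13), (30, 18)) = 22.561
d((8, 13), (20, -22)) = 37.0
d((8, 13), (15, 14)) = 7.0711 <-- minimum
d((8, 13), (16, -30)) = 43.7379
d((4, -9), (-17, -7)) = 21.095
d((4, -9), (9, 30)) = 39.3192
d((4, -9), (-16, -26)) = 26.2488
d((4, -9), (30, 18)) = 37.4833
d((4, -9), (20, -22)) = 20.6155
d((4, -9), (15, 14)) = 25.4951
d((4, -9), (16, -30)) = 24.1868
d((-17, -7), (9, 30)) = 45.2217
d((-17, -7), (-16, -26)) = 19.0263
d((-17, -7), (30, 18)) = 53.2353
d((-17, -7), (20, -22)) = 39.9249
d((-17, -7), (15, 14)) = 38.2753
d((-17, -7), (16, -30)) = 40.2244
d((9, 30), (-16, -26)) = 61.327
d((9, 30), (30, 18)) = 24.1868
d((9, 30), (20, -22)) = 53.1507
d((9, 30), (15, 14)) = 17.088
d((9, 30), (16, -30)) = 60.407
d((-16, -26), (30, 18)) = 63.6553
d((-16, -26), (20, -22)) = 36.2215
d((-16, -26), (15, 14)) = 50.6063
d((-16, -26), (16, -30)) = 32.249
d((30, 18), (20, -22)) = 41.2311
d((30, 18), (15, 14)) = 15.5242
d((30, 18), (16, -30)) = 50.0
d((20, -22), (15, 14)) = 36.3456
d((20, -22), (16, -30)) = 8.9443
d((15, 14), (16, -30)) = 44.0114

Closest pair: (8, 13) and (15, 14) with distance 7.0711

The closest pair is (8, 13) and (15, 14) with Euclidean distance 7.0711. For 9 points, brute-force pairwise comparison is shown above. For large n, the divide-and-conquer algorithm (sort by x, recurse on halves, check the dividing strip) achieves O(n log n).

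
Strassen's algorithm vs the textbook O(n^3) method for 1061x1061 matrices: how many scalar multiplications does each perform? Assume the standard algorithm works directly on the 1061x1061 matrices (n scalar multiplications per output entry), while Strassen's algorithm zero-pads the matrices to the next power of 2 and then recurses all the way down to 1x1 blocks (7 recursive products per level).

Matrix multiplication for 1061x1061 matrices:

Strassen's algorithm requires power-of-2 dimensions. Pad 1061x1061 to 2048x2048 (next power of 2).

Standard algorithm: 1061^3 = 1194389981 multiplications
Strassen's algorithm: 7^(log2(2048)) = 7^11 = 1977326743 multiplications
Difference: 1194389981 - 1977326743 = -782936762 (Strassen uses MORE here due to padding overhead — for small or just-over-power-of-2 n, padding can outweigh the per-level savings)

Standard: 1194389981 multiplications (1061^3). Strassen: 1977326743 multiplications (7^11, after padding to 2048x2048). Strassen reduces 8 recursive multiplications to 7 at each level.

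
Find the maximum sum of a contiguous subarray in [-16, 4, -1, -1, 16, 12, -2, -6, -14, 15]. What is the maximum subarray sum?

Using Kadane's algorithm on [-16, 4, -1, -1, 16, 12, -2, -6, -14, 15]:

Scanning through the array:
Position 1 (value 4): max_ending_here = 4, max_so_far = 4
Position 2 (value -1): max_ending_here = 3, max_so_far = 4
Position 3 (value -1): max_ending_here = 2, max_so_far = 4
Position 4 (value 16): max_ending_here = 18, max_so_far = 18
Position 5 (value 12): max_ending_here = 30, max_so_far = 30
Position 6 (value -2): max_ending_here = 28, max_so_far = 30
Position 7 (value -6): max_ending_here = 22, max_so_far = 30
Position 8 (value -14): max_ending_here = 8, max_so_far = 30
Position 9 (value 15): max_ending_here = 23, max_so_far = 30

Maximum subarray: [4, -1, -1, 16, 12]
Maximum sum: 30

The maximum subarray is [4, -1, -1, 16, 12] with sum 30. This subarray runs from index 1 to index 5.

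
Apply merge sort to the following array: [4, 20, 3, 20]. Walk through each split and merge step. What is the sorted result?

Merge sort trace:

Split: [4, 20, 3, 20] -> [4, 20] and [3, 20]
  Split: [4, 20] -> [4] and [20]
  Merge: [4] + [20] -> [4, 20]
  Split: [3, 20] -> [3] and [20]
  Merge: [3] + [20] -> [3, 20]
Merge: [4, 20] + [3, 20] -> [3, 4, 20, 20]

Final sorted array: [3, 4, 20, 20]

The merge sort proceeds by recursively splitting the array and merging sorted halves.
After all merges, the sorted array is [3, 4, 20, 20].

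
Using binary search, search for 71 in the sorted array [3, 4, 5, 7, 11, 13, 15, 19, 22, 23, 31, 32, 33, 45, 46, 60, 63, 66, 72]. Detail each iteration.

Binary search for 71 in [3, 4, 5, 7, 11, 13, 15, 19, 22, 23, 31, 32, 33, 45, 46, 60, 63, 66, 72]:

lo=0, hi=18, mid=9, arr[mid]=23 -> 23 < 71, search right half
lo=10, hi=18, mid=14, arr[mid]=46 -> 46 < 71, search right half
lo=15, hi=18, mid=16, arr[mid]=63 -> 63 < 71, search right half
lo=17, hi=18, mid=17, arr[mid]=66 -> 66 < 71, search right half
lo=18, hi=18, mid=18, arr[mid]=72 -> 72 > 71, search left half
lo=18 > hi=17, target 71 not found

Binary search determines that 71 is not in the array after 5 comparisons. The search space was exhausted without finding the target.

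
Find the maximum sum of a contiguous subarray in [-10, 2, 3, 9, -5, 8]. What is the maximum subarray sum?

Using Kadane's algorithm on [-10, 2, 3, 9, -5, 8]:

Scanning through the array:
Position 1 (value 2): max_ending_here = 2, max_so_far = 2
Position 2 (value 3): max_ending_here = 5, max_so_far = 5
Position 3 (value 9): max_ending_here = 14, max_so_far = 14
Position 4 (value -5): max_ending_here = 9, max_so_far = 14
Position 5 (value 8): max_ending_here = 17, max_so_far = 17

Maximum subarray: [2, 3, 9, -5, 8]
Maximum sum: 17

The maximum subarray is [2, 3, 9, -5, 8] with sum 17. This subarray runs from index 1 to index 5.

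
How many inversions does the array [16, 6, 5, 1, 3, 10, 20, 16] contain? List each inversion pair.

Finding inversions in [16, 6, 5, 1, 3, 10, 20, 16]:

(0, 1): arr[0]=16 > arr[1]=6
(0, 2): arr[0]=16 > arr[2]=5
(0, 3): arr[0]=16 > arr[3]=1
(0, 4): arr[0]=16 > arr[4]=3
(0, 5): arr[0]=16 > arr[5]=10
(1, 2): arr[1]=6 > arr[2]=5
(1, 3): arr[1]=6 > arr[3]=1
(1, 4): arr[1]=6 > arr[4]=3
(2, 3): arr[2]=5 > arr[3]=1
(2, 4): arr[2]=5 > arr[4]=3
(6, 7): arr[6]=20 > arr[7]=16

Total inversions: 11

The array has 11 inversion(s): (0,1), (0,2), (0,3), (0,4), (0,5), (1,2), (1,3), (1,4), (2,3), (2,4), (6,7). Each pair (i,j) satisfies i < j and arr[i] > arr[j].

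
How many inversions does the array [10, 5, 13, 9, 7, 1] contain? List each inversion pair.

Finding inversions in [10, 5, 13, 9, 7, 1]:

(0, 1): arr[0]=10 > arr[1]=5
(0, 3): arr[0]=10 > arr[3]=9
(0, 4): arr[0]=10 > arr[4]=7
(0, 5): arr[0]=10 > arr[5]=1
(1, 5): arr[1]=5 > arr[5]=1
(2, 3): arr[2]=13 > arr[3]=9
(2, 4): arr[2]=13 > arr[4]=7
(2, 5): arr[2]=13 > arr[5]=1
(3, 4): arr[3]=9 > arr[4]=7
(3, 5): arr[3]=9 > arr[5]=1
(4, 5): arr[4]=7 > arr[5]=1

Total inversions: 11

The array has 11 inversion(s): (0,1), (0,3), (0,4), (0,5), (1,5), (2,3), (2,4), (2,5), (3,4), (3,5), (4,5). Each pair (i,j) satisfies i < j and arr[i] > arr[j].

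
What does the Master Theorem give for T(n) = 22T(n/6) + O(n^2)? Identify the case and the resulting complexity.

Master Theorem for T(n) = 22T(n/6) + O(n^2):

a = 22, b = 6, c = 2
log_b(a) = log_6(22) = 1.7251

Case 3: c = 2 > log_6(22) = 1.7251
T(n) = O(n^2) = O(n^2)

For T(n) = 22T(n/6) + O(n^2): log_6(22) = 1.7251. This is Case 3 of the Master Theorem (c > log_b(a), work dominated by root), giving O(n^2).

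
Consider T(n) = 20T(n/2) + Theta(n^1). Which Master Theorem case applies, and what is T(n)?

Master Theorem for T(n) = 20T(n/2) + O(n^1):

a = 20, b = 2, c = 1
log_b(a) = log_2(20) = 4.3219

Case 1: c = 1 < log_2(20) = 4.3219
T(n) = O(n^(log_2 20))

For T(n) = 20T(n/2) + O(n^1): log_2(20) = 4.3219. This is Case 1 of the Master Theorem (c < log_b(a), work dominated by leaves), giving O(n^(log_2 20)).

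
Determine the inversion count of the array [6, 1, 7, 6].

Finding inversions in [6, 1, 7, 6]:

(0, 1): arr[0]=6 > arr[1]=1
(2, 3): arr[2]=7 > arr[3]=6

Total inversions: 2

The array has 2 inversion(s): (0,1), (2,3). Each pair (i,j) satisfies i < j and arr[i] > arr[j].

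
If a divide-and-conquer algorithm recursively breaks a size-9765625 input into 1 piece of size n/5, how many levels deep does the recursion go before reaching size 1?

For divide and conquer with division factor 5:

Problem sizes at each level:
Level 0: 9765625
Level 1: 1953125
Level 2: 390625
Level 3: 78125
Level 4: 15625
Level 5: 3125
Level 6: 625
Level 7: 125
Level 8: 25
Level 9: 5
Level 10: 1

The root is level 0 and the size-1 base case is level 10 (the tree spans levels 0 through 10, i.e. 11 levels counting the root), so the depth is the number of divisions: log_5(9765625) = 10

The recursion tree depth is log_5(9765625) = 10. At each level, the problem size is divided by 5, so it takes 10 divisions to reduce to a base case of size 1. The algorithm makes 1 recursive call at each level.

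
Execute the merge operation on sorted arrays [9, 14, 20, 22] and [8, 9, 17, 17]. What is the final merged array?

Merging process:

Compare 9 vs 8: take 8 from right. Merged: [8]
Compare 9 vs 9: take 9 from left. Merged: [8, 9]
Compare 14 vs 9: take 9 from right. Merged: [8, 9, 9]
Compare 14 vs 17: take 14 from left. Merged: [8, 9, 9, 14]
Compare 20 vs 17: take 17 from right. Merged: [8, 9, 9, 14, 17]
Compare 20 vs 17: take 17 from right. Merged: [8, 9, 9, 14, 17, 17]
Append remaining from left: [20, 22]. Merged: [8, 9, 9, 14, 17, 17, 20, 22]

Final merged array: [8, 9, 9, 14, 17, 17, 20, 22]
Total comparisons: 6

The merged array is [8, 9, 9, 14, 17, 17, 20, 22], requiring 6 comparisons. The merge step runs in O(n) time where n is the total number of elements.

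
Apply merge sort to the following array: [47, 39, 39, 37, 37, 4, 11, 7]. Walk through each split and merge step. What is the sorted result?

Merge sort trace:

Split: [47, 39, 39, 37, 37, 4, 11, 7] -> [47, 39, 39, 37] and [37, 4, 11, 7]
  Split: [47, 39, 39, 37] -> [47, 39] and [39, 37]
    Split: [47, 39] -> [47] and [39]
    Merge: [47] + [39] -> [39, 47]
    Split: [39, 37] -> [39] and [37]
    Merge: [39] + [37] -> [37, 39]
  Merge: [39, 47] + [37, 39] -> [37, 39, 39, 47]
  Split: [37, 4, 11, 7] -> [37, 4] and [11, 7]
    Split: [37, 4] -> [37] and [4]
    Merge: [37] + [4] -> [4, 37]
    Split: [11, 7] -> [11] and [7]
    Merge: [11] + [7] -> [7, 11]
  Merge: [4, 37] + [7, 11] -> [4, 7, 11, 37]
Merge: [37, 39, 39, 47] + [4, 7, 11, 37] -> [4, 7, 11, 37, 37, 39, 39, 47]

Final sorted array: [4, 7, 11, 37, 37, 39, 39, 47]

The merge sort proceeds by recursively splitting the array and merging sorted halves.
After all merges, the sorted array is [4, 7, 11, 37, 37, 39, 39, 47].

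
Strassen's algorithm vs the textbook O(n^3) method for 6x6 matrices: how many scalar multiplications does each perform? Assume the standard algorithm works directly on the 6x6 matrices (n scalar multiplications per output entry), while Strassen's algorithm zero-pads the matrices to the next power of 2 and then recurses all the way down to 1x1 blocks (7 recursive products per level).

Matrix multiplication for 6x6 matrices:

Strassen's algorithm requires power-of-2 dimensions. Pad 6x6 to 8x8 (next power of 2).

Standard algorithm: 6^3 = 216 multiplications
Strassen's algorithm: 7^(log2(8)) = 7^3 = 343 multiplications
Difference: 216 - 343 = -127 (Strassen uses MORE here due to padding overhead — for small or just-over-power-of-2 n, padding can outweigh the per-level savings)

Standard: 216 multiplications (6^3). Strassen: 343 multiplications (7^3, after padding to 8x8). Strassen reduces 8 recursive multiplications to 7 at each level.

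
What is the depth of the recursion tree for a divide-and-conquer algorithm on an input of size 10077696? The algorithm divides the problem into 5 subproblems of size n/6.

For divide and conquer with division factor 6:

Problem sizes at each level:
Level 0: 10077696
Level 1: 1679616
Level 2: 279936
Level 3: 46656
Level 4: 7776
Level 5: 1296
Level 6: 216
Level 7: 36
Level 8: 6
Level 9: 1

The root is level 0 and the size-1 base case is level 9 (the tree spans levels 0 through 9, i.e. 10 levels counting the root), so the depth is the number of divisions: log_6(10077696) = 9

The recursion tree depth is log_6(10077696) = 9. At each level, the problem size is divided by 6, so it takes 9 divisions to reduce to a base case of size 1. The algorithm makes 5 recursive calls at each level.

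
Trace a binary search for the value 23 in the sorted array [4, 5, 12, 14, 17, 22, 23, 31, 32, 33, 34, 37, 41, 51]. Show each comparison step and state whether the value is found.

Binary search for 23 in [4, 5, 12, 14, 17, 22, 23, 31, 32, 33, 34, 37, 41, 51]:

lo=0, hi=13, mid=6, arr[mid]=23 -> Found target at index 6!

Binary search finds 23 at index 6 after 1 comparisons. The search repeatedly halves the search space by comparing with the middle element.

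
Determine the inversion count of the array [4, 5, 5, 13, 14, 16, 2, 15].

Finding inversions in [4, 5, 5, 13, 14, 16, 2, 15]:

(0, 6): arr[0]=4 > arr[6]=2
(1, 6): arr[1]=5 > arr[6]=2
(2, 6): arr[2]=5 > arr[6]=2
(3, 6): arr[3]=13 > arr[6]=2
(4, 6): arr[4]=14 > arr[6]=2
(5, 6): arr[5]=16 > arr[6]=2
(5, 7): arr[5]=16 > arr[7]=15

Total inversions: 7

The array has 7 inversion(s): (0,6), (1,6), (2,6), (3,6), (4,6), (5,6), (5,7). Each pair (i,j) satisfies i < j and arr[i] > arr[j].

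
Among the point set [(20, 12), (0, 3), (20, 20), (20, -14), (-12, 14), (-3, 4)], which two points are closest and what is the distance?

Computing all pairwise distances among 6 points:

d((20, 12), (0, 3)) = 21.9317
d((20, 12), (20, 20)) = 8.0
d((20, 12), (20, -14)) = 26.0
d((20, 12), (-12, 14)) = 32.0624
d((20, 12), (-3, 4)) = 24.3516
d((0, 3), (20, 20)) = 26.2488
d((0, 3), (20, -14)) = 26.2488
d((0, 3), (-12, 14)) = 16.2788
d((0, 3), (-3, 4)) = 3.1623 <-- minimum
d((20, 20), (20, -14)) = 34.0
d((20, 20), (-12, 14)) = 32.5576
d((20, 20), (-3, 4)) = 28.0179
d((20, -14), (-12, 14)) = 42.5206
d((20, -14), (-3, 4)) = 29.2062
d((-12, 14), (-3, 4)) = 13.4536

Closest pair: (0, 3) and (-3, 4) with distance 3.1623

The closest pair is (0, 3) and (-3, 4) with Euclidean distance 3.1623. For 6 points, brute-force pairwise comparison is shown above. For large n, the divide-and-conquer algorithm (sort by x, recurse on halves, check the dividing strip) achieves O(n log n).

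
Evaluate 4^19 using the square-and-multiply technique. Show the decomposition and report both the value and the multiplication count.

Computing 4^19 by squaring (build up from 4^1; each line after the first costs one multiplication):

4^1 = 4
4^2 = (4^1)^2 = 4^2 = 16
4^4 = (4^2)^2 = 16^2 = 256
4^8 = (4^4)^2 = 256^2 = 65536
4^9 = 4 * 4^8 = 4 * 65536 = 262144
4^18 = (4^9)^2 = 262144^2 = 68719476736
4^19 = 4 * 4^18 = 4 * 68719476736 = 274877906944

Result: 274877906944
Multiplications needed: 6 (6 lines after 4^1)

4^19 = 274877906944. Using exponentiation by squaring, this requires 6 multiplications. The key idea: if the exponent is even, square the half-power; if odd, multiply by the base once.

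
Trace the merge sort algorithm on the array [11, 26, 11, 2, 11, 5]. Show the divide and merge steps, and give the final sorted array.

Merge sort trace:

Split: [11, 26, 11, 2, 11, 5] -> [11, 26, 11] and [2, 11, 5]
  Split: [11, 26, 11] -> [11] and [26, 11]
    Split: [26, 11] -> [26] and [11]
    Merge: [26] + [11] -> [11, 26]
  Merge: [11] + [11, 26] -> [11, 11, 26]
  Split: [2, 11, 5] -> [2] and [11, 5]
    Split: [11, 5] -> [11] and [5]
    Merge: [11] + [5] -> [5, 11]
  Merge: [2] + [5, 11] -> [2, 5, 11]
Merge: [11, 11, 26] + [2, 5, 11] -> [2, 5, 11, 11, 11, 26]

Final sorted array: [2, 5, 11, 11, 11, 26]

The merge sort proceeds by recursively splitting the array and merging sorted halves.
After all merges, the sorted array is [2, 5, 11, 11, 11, 26].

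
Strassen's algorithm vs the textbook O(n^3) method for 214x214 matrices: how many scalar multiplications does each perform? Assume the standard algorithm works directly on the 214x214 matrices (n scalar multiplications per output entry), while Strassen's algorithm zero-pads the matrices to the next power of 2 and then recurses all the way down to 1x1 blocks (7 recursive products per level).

Matrix multiplication for 214x214 matrices:

Strassen's algorithm requires power-of-2 dimensions. Pad 214x214 to 256x256 (next power of 2).

Standard algorithm: 214^3 = 9800344 multiplications
Strassen's algorithm: 7^(log2(256)) = 7^8 = 5764801 multiplications
Savings: 9800344 - 5764801 = 4035543 multiplications

Standard: 9800344 multiplications (214^3). Strassen: 5764801 multiplications (7^8, after padding to 256x256). Strassen reduces 8 recursive multiplications to 7 at each level.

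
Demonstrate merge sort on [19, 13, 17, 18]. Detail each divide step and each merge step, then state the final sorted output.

Merge sort trace:

Split: [19, 13, 17, 18] -> [19, 13] and [17, 18]
  Split: [19, 13] -> [19] and [13]
  Merge: [19] + [13] -> [13, 19]
  Split: [17, 18] -> [17] and [18]
  Merge: [17] + [18] -> [17, 18]
Merge: [13, 19] + [17, 18] -> [13, 17, 18, 19]

Final sorted array: [13, 17, 18, 19]

The merge sort proceeds by recursively splitting the array and merging sorted halves.
After all merges, the sorted array is [13, 17, 18, 19].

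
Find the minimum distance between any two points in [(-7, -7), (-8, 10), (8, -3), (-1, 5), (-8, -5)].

Computing all pairwise distances among 5 points:

d((-7, -7), (-8, 10)) = 17.0294
d((-7, -7), (8, -3)) = 15.5242
d((-7, -7), (-1, 5)) = 13.4164
d((-7, -7), (-8, -5)) = 2.2361 <-- minimum
d((-8, 10), (8, -3)) = 20.6155
d((-8, 10), (-1, 5)) = 8.6023
d((-8, 10), (-8, -5)) = 15.0
d((8, -3), (-1, 5)) = 12.0416
d((8, -3), (-8, -5)) = 16.1245
d((-1, 5), (-8, -5)) = 12.2066

Closest pair: (-7, -7) and (-8, -5) with distance 2.2361

The closest pair is (-7, -7) and (-8, -5) with Euclidean distance 2.2361. For 5 points, brute-force pairwise comparison is shown above. For large n, the divide-and-conquer algorithm (sort by x, recurse on halves, check the dividing strip) achieves O(n log n).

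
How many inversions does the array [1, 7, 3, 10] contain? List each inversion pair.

Finding inversions in [1, 7, 3, 10]:

(1, 2): arr[1]=7 > arr[2]=3

Total inversions: 1

The array has 1 inversion(s): (1,2). Each pair (i,j) satisfies i < j and arr[i] > arr[j].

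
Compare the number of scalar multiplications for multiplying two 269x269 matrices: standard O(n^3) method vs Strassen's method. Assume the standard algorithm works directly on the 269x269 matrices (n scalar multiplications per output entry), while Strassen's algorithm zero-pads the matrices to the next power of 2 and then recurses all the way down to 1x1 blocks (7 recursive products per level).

Matrix multiplication for 269x269 matrices:

Strassen's algorithm requires power-of-2 dimensions. Pad 269x269 to 512x512 (next power of 2).

Standard algorithm: 269^3 = 19465109 multiplications
Strassen's algorithm: 7^(log2(512)) = 7^9 = 40353607 multiplications
Difference: 19465109 - 40353607 = -20888498 (Strassen uses MORE here due to padding overhead — for small or just-over-power-of-2 n, padding can outweigh the per-level savings)

Standard: 19465109 multiplications (269^3). Strassen: 40353607 multiplications (7^9, after padding to 512x512). Strassen reduces 8 recursive multiplications to 7 at each level.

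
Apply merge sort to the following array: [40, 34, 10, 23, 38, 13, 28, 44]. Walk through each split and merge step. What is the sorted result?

Merge sort trace:

Split: [40, 34, 10, 23, 38, 13, 28, 44] -> [40, 34, 10, 23] and [38, 13, 28, 44]
  Split: [40, 34, 10, 23] -> [40, 34] and [10, 23]
    Split: [40, 34] -> [40] and [34]
    Merge: [40] + [34] -> [34, 40]
    Split: [10, 23] -> [10] and [23]
    Merge: [10] + [23] -> [10, 23]
  Merge: [34, 40] + [10, 23] -> [10, 23, 34, 40]
  Split: [38, 13, 28, 44] -> [38, 13] and [28, 44]
    Split: [38, 13] -> [38] and [13]
    Merge: [38] + [13] -> [13, 38]
    Split: [28, 44] -> [28] and [44]
    Merge: [28] + [44] -> [28, 44]
  Merge: [13, 38] + [28, 44] -> [13, 28, 38, 44]
Merge: [10, 23, 34, 40] + [13, 28, 38, 44] -> [10, 13, 23, 28, 34, 38, 40, 44]

Final sorted array: [10, 13, 23, 28, 34, 38, 40, 44]

The merge sort proceeds by recursively splitting the array and merging sorted halves.
After all merges, the sorted array is [10, 13, 23, 28, 34, 38, 40, 44].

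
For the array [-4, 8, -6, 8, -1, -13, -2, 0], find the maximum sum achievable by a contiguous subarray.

Using Kadane's algorithm on [-4, 8, -6, 8, -1, -13, -2, 0]:

Scanning through the array:
Position 1 (value 8): max_ending_here = 8, max_so_far = 8
Position 2 (value -6): max_ending_here = 2, max_so_far = 8
Position 3 (value 8): max_ending_here = 10, max_so_far = 10
Position 4 (value -1): max_ending_here = 9, max_so_far = 10
Position 5 (value -13): max_ending_here = -4, max_so_far = 10
Position 6 (value -2): max_ending_here = -2, max_so_far = 10
Position 7 (value 0): max_ending_here = 0, max_so_far = 10

Maximum subarray: [8, -6, 8]
Maximum sum: 10

The maximum subarray is [8, -6, 8] with sum 10. This subarray runs from index 1 to index 3.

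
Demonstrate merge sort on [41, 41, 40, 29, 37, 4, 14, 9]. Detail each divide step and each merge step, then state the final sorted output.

Merge sort trace:

Split: [41, 41, 40, 29, 37, 4, 14, 9] -> [41, 41, 40, 29] and [37, 4, 14, 9]
  Split: [41, 41, 40, 29] -> [41, 41] and [40, 29]
    Split: [41, 41] -> [41] and [41]
    Merge: [41] + [41] -> [41, 41]
    Split: [40, 29] -> [40] and [29]
    Merge: [40] + [29] -> [29, 40]
  Merge: [41, 41] + [29, 40] -> [29, 40, 41, 41]
  Split: [37, 4, 14, 9] -> [37, 4] and [14, 9]
    Split: [37, 4] -> [37] and [4]
    Merge: [37] + [4] -> [4, 37]
    Split: [14, 9] -> [14] and [9]
    Merge: [14] + [9] -> [9, 14]
  Merge: [4, 37] + [9, 14] -> [4, 9, 14, 37]
Merge: [29, 40, 41, 41] + [4, 9, 14, 37] -> [4, 9, 14, 29, 37, 40, 41, 41]

Final sorted array: [4, 9, 14, 29, 37, 40, 41, 41]

The merge sort proceeds by recursively splitting the array and merging sorted halves.
After all merges, the sorted array is [4, 9, 14, 29, 37, 40, 41, 41].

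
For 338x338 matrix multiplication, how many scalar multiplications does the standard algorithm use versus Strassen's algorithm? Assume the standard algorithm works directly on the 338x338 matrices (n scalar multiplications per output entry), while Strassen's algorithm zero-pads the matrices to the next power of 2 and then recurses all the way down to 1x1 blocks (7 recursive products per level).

Matrix multiplication for 338x338 matrices:

Strassen's algorithm requires power-of-2 dimensions. Pad 338x338 to 512x512 (next power of 2).

Standard algorithm: 338^3 = 38614472 multiplications
Strassen's algorithm: 7^(log2(512)) = 7^9 = 40353607 multiplications
Difference: 38614472 - 40353607 = -1739135 (Strassen uses MORE here due to padding overhead — for small or just-over-power-of-2 n, padding can outweigh the per-level savings)

Standard: 38614472 multiplications (338^3). Strassen: 40353607 multiplications (7^9, after padding to 512x512). Strassen reduces 8 recursive multiplications to 7 at each level.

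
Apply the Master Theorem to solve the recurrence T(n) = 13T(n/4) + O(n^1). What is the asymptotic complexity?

Master Theorem for T(n) = 13T(n/4) + O(n^1):

a = 13, b = 4, c = 1
log_b(a) = log_4(13) = 1.8502

Case 1: c = 1 < log_4(13) = 1.8502
T(n) = O(n^(log_4 13))

For T(n) = 13T(n/4) + O(n^1): log_4(13) = 1.8502. This is Case 1 of the Master Theorem (c < log_b(a), work dominated by leaves), giving O(n^(log_4 13)).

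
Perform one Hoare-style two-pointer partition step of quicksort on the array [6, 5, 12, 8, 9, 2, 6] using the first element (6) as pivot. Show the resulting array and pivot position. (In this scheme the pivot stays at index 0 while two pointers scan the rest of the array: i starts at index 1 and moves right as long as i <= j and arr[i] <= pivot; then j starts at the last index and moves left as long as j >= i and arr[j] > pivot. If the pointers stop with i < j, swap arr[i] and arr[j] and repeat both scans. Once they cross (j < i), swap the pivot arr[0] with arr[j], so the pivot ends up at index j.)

Hoare-style two-pointer partition with pivot = 6:

Initial array: [6, 5, 12, 8, 9, 2, 6]

Pointers start at i = 1, j = 6.
i stops at index 2 (arr[2]=12 > 6), j stops at index 6 (arr[6]=6 <= 6): swap arr[2] and arr[6], array becomes [6, 5, 6, 8, 9, 2, 12]
i stops at index 3 (arr[3]=8 > 6), j stops at index 5 (arr[5]=2 <= 6): swap arr[3] and arr[5], array becomes [6, 5, 6, 2, 9, 8, 12]
i ends at 4, j ends at 3: the pointers have crossed (j < i), so scanning stops.

Swap pivot arr[0] with arr[3] to place pivot at position 3: [2, 5, 6, 6, 9, 8, 12]
Pivot position: 3

After partitioning with pivot 6, the array becomes [2, 5, 6, 6, 9, 8, 12]. The pivot is placed at index 3. All elements to the left of the pivot are <= 6, and all elements to the right are > 6.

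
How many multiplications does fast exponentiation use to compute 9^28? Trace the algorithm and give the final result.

Computing 9^28 by squaring (build up from 9^1; each line after the first costs one multiplication):

9^1 = 9
9^2 = (9^1)^2 = 9^2 = 81
9^3 = 9 * 9^2 = 9 * 81 = 729
9^6 = (9^3)^2 = 729^2 = 531441
9^7 = 9 * 9^6 = 9 * 531441 = 4782969
9^14 = (9^7)^2 = 4782969^2 = 22876792454961
9^28 = (9^14)^2 = 22876792454961^2 = 523347633027360537213511521

Result: 523347633027360537213511521
Multiplications needed: 6 (6 lines after 9^1)

9^28 = 523347633027360537213511521. Using exponentiation by squaring, this requires 6 multiplications. The key idea: if the exponent is even, square the half-power; if odd, multiply by the base once.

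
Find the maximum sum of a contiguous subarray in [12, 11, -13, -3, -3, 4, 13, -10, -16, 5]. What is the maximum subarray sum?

Using Kadane's algorithm on [12, 11, -13, -3, -3, 4, 13, -10, -16, 5]:

Scanning through the array:
Position 1 (value 11): max_ending_here = 23, max_so_far = 23
Position 2 (value -13): max_ending_here = 10, max_so_far = 23
Position 3 (value -3): max_ending_here = 7, max_so_far = 23
Position 4 (value -3): max_ending_here = 4, max_so_far = 23
Position 5 (value 4): max_ending_here = 8, max_so_far = 23
Position 6 (value 13): max_ending_here = 21, max_so_far = 23
Position 7 (value -10): max_ending_here = 11, max_so_far = 23
Position 8 (value -16): max_ending_here = -5, max_so_far = 23
Position 9 (value 5): max_ending_here = 5, max_so_far = 23

Maximum subarray: [12, 11]
Maximum sum: 23

The maximum subarray is [12, 11] with sum 23. This subarray runs from index 0 to index 1.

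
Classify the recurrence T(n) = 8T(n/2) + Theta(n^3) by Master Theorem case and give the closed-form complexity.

Master Theorem for T(n) = 8T(n/2) + O(n^3):

a = 8, b = 2, c = 3
log_b(a) = log_2(8) = 3.0000

Case 2: c = 3 = log_2(8) = 3.0000
T(n) = O(n^3 log n) = O(n^3 log n)

For T(n) = 8T(n/2) + O(n^3): log_2(8) = 3.0000. This is Case 2 of the Master Theorem (c = log_b(a), equal work at all levels), giving O(n^3 log n).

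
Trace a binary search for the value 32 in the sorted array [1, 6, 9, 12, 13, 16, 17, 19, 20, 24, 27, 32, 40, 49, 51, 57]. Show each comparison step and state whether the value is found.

Binary search for 32 in [1, 6, 9, 12, 13, 16, 17, 19, 20, 24, 27, 32, 40, 49, 51, 57]:

lo=0, hi=15, mid=7, arr[mid]=19 -> 19 < 32, search right half
lo=8, hi=15, mid=11, arr[mid]=32 -> Found target at index 11!

Binary search finds 32 at index 11 after 2 comparisons. The search repeatedly halves the search space by comparing with the middle element.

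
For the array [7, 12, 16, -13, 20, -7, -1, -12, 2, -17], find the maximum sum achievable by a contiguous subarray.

Using Kadane's algorithm on [7, 12, 16, -13, 20, -7, -1, -12, 2, -17]:

Scanning through the array:
Position 1 (value 12): max_ending_here = 19, max_so_far = 19
Position 2 (value 16): max_ending_here = 35, max_so_far = 35
Position 3 (value -13): max_ending_here = 22, max_so_far = 35
Position 4 (value 20): max_ending_here = 42, max_so_far = 42
Position 5 (value -7): max_ending_here = 35, max_so_far = 42
Position 6 (value -1): max_ending_here = 34, max_so_far = 42
Position 7 (value -12): max_ending_here = 22, max_so_far = 42
Position 8 (value 2): max_ending_here = 24, max_so_far = 42
Position 9 (value -17): max_ending_here = 7, max_so_far = 42

Maximum subarray: [7, 12, 16, -13, 20]
Maximum sum: 42

The maximum subarray is [7, 12, 16, -13, 20] with sum 42. This subarray runs from index 0 to index 4.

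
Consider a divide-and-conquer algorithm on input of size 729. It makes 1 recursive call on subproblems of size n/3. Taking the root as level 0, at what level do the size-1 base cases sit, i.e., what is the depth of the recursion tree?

For divide and conquer with division factor 3:

Problem sizes at each level:
Level 0: 729
Level 1: 243
Level 2: 81
Level 3: 27
Level 4: 9
Level 5: 3
Level 6: 1

The root is level 0 and the size-1 base case is level 6 (the tree spans levels 0 through 6, i.e. 7 levels counting the root), so the depth is the number of divisions: log_3(729) = 6

The recursion tree depth is log_3(729) = 6. At each level, the problem size is divided by 3, so it takes 6 divisions to reduce to a base case of size 1. The algorithm makes 1 recursive call at each level.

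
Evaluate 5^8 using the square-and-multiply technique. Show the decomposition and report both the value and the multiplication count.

Computing 5^8 by squaring (build up from 5^1; each line after the first costs one multiplication):

5^1 = 5
5^2 = (5^1)^2 = 5^2 = 25
5^4 = (5^2)^2 = 25^2 = 625
5^8 = (5^4)^2 = 625^2 = 390625

Result: 390625
Multiplications needed: 3 (3 lines after 5^1)

5^8 = 390625. Using exponentiation by squaring, this requires 3 multiplications. The key idea: if the exponent is even, square the half-power; if odd, multiply by the base once.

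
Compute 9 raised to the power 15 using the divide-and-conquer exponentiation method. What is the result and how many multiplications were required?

Computing 9^15 by squaring (build up from 9^1; each line after the first costs one multiplication):

9^1 = 9
9^2 = (9^1)^2 = 9^2 = 81
9^3 = 9 * 9^2 = 9 * 81 = 729
9^6 = (9^3)^2 = 729^2 = 531441
9^7 = 9 * 9^6 = 9 * 531441 = 4782969
9^14 = (9^7)^2 = 4782969^2 = 22876792454961
9^15 = 9 * 9^14 = 9 * 22876792454961 = 205891132094649

Result: 205891132094649
Multiplications needed: 6 (6 lines after 9^1)

9^15 = 205891132094649. Using exponentiation by squaring, this requires 6 multiplications. The key idea: if the exponent is even, square the half-power; if odd, multiply by the base once.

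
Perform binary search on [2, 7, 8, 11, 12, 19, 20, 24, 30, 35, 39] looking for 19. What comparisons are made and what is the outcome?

Binary search for 19 in [2, 7, 8, 11, 12, 19, 20, 24, 30, 35, 39]:

lo=0, hi=10, mid=5, arr[mid]=19 -> Found target at index 5!

Binary search finds 19 at index 5 after 1 comparisons. The search repeatedly halves the search space by comparing with the middle element.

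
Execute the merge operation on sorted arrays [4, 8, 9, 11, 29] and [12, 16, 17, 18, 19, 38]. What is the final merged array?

Merging process:

Compare 4 vs 12: take 4 from left. Merged: [4]
Compare 8 vs 12: take 8 from left. Merged: [4, 8]
Compare 9 vs 12: take 9 from left. Merged: [4, 8, 9]
Compare 11 vs 12: take 11 from left. Merged: [4, 8, 9, 11]
Compare 29 vs 12: take 12 from right. Merged: [4, 8, 9, 11, 12]
Compare 29 vs 16: take 16 from right. Merged: [4, 8, 9, 11, 12, 16]
Compare 29 vs 17: take 17 from right. Merged: [4, 8, 9, 11, 12, 16, 17]
Compare 29 vs 18: take 18 from right. Merged: [4, 8, 9, 11, 12, 16, 17, 18]
Compare 29 vs 19: take 19 from right. Merged: [4, 8, 9, 11, 12, 16, 17, 18, 19]
Compare 29 vs 38: take 29 from left. Merged: [4, 8, 9, 11, 12, 16, 17, 18, 19, 29]
Append remaining from right: [38]. Merged: [4, 8, 9, 11, 12, 16, 17, 18, 19, 29, 38]

Final merged array: [4, 8, 9, 11, 12, 16, 17, 18, 19, 29, 38]
Total comparisons: 10

The merged array is [4, 8, 9, 11, 12, 16, 17, 18, 19, 29, 38], requiring 10 comparisons. The merge step runs in O(n) time where n is the total number of elements.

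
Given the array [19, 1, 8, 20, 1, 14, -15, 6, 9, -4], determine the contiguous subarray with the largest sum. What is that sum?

Using Kadane's algorithm on [19, 1, 8, 20, 1, 14, -15, 6, 9, -4]:

Scanning through the array:
Position 1 (value 1): max_ending_here = 20, max_so_far = 20
Position 2 (value 8): max_ending_here = 28, max_so_far = 28
Position 3 (value 20): max_ending_here = 48, max_so_far = 48
Position 4 (value 1): max_ending_here = 49, max_so_far = 49
Position 5 (value 14): max_ending_here = 63, max_so_far = 63
Position 6 (value -15): max_ending_here = 48, max_so_far = 63
Position 7 (value 6): max_ending_here = 54, max_so_far = 63
Position 8 (value 9): max_ending_here = 63, max_so_far = 63
Position 9 (value -4): max_ending_here = 59, max_so_far = 63

Maximum subarray: [19, 1, 8, 20, 1, 14]
Maximum sum: 63

The maximum subarray is [19, 1, 8, 20, 1, 14] with sum 63. This subarray runs from index 0 to index 5.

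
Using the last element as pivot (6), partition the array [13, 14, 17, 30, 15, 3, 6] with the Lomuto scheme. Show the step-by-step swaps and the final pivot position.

Lomuto partition with pivot = 6:

Initial array: [13, 14, 17, 30, 15, 3, 6]

arr[0]=13 > 6: no swap
arr[1]=14 > 6: no swap
arr[2]=17 > 6: no swap
arr[3]=30 > 6: no swap
arr[4]=15 > 6: no swap
arr[5]=3 <= 6: swap with position 0, array becomes [3, 14, 17, 30, 15, 13, 6]

Place pivot at position 1: [3, 6, 17, 30, 15, 13, 14]
Pivot position: 1

After partitioning with pivot 6, the array becomes [3, 6, 17, 30, 15, 13, 14]. The pivot is placed at index 1. All elements to the left of the pivot are <= 6, and all elements to the right are > 6.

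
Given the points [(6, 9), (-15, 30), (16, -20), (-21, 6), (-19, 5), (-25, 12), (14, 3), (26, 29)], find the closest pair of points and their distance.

Computing all pairwise distances among 8 points:

d((6, 9), (-15, 30)) = 29.6985
d((6, 9), (16, -20)) = 30.6757
d((6, 9), (-21, 6)) = 27.1662
d((6, 9), (-19, 5)) = 25.318
d((6, 9), (-25, 12)) = 31.1448
d((6, 9), (14, 3)) = 10.0
d((6, 9), (26, 29)) = 28.2843
d((-15, 30), (16, -20)) = 58.8303
d((-15, 30), (-21, 6)) = 24.7386
d((-15, 30), (-19, 5)) = 25.318
d((-15, 30), (-25, 12)) = 20.5913
d((-15, 30), (14, 3)) = 39.6232
d((-15, 30), (26, 29)) = 41.0122
d((16, -20), (-21, 6)) = 45.2217
d((16, -20), (-19, 5)) = 43.0116
d((16, -20), (-25, 12)) = 52.0096
d((16, -20), (14, 3)) = 23.0868
d((16, -20), (26, 29)) = 50.01
d((-21, 6), (-19, 5)) = 2.2361 <-- minimum
d((-21, 6), (-25, 12)) = 7.2111
d((-21, 6), (14, 3)) = 35.1283
d((-21, 6), (26, 29)) = 52.3259
d((-19, 5), (-25, 12)) = 9.2195
d((-19, 5), (14, 3)) = 33.0606
d((-19, 5), (26, 29)) = 51.0
d((-25, 12), (14, 3)) = 40.025
d((-25, 12), (26, 29)) = 53.7587
d((14, 3), (26, 29)) = 28.6356

Closest pair: (-21, 6) and (-19, 5) with distance 2.2361

The closest pair is (-21, 6) and (-19, 5) with Euclidean distance 2.2361. For 8 points, brute-force pairwise comparison is shown above. For large n, the divide-and-conquer algorithm (sort by x, recurse on halves, check the dividing strip) achieves O(n log n).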